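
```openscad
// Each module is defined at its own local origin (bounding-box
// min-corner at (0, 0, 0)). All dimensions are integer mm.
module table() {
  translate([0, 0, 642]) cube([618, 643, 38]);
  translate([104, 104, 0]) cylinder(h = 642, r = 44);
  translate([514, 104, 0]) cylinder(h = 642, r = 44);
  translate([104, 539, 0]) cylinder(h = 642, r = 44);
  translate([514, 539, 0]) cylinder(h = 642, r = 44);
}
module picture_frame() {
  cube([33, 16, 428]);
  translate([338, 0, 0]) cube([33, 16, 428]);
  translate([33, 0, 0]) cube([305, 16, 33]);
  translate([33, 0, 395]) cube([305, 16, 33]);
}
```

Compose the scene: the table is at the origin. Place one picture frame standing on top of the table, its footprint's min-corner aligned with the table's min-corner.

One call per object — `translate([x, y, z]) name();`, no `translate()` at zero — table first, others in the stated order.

table();
translate([0, 0, 680]) picture_frame();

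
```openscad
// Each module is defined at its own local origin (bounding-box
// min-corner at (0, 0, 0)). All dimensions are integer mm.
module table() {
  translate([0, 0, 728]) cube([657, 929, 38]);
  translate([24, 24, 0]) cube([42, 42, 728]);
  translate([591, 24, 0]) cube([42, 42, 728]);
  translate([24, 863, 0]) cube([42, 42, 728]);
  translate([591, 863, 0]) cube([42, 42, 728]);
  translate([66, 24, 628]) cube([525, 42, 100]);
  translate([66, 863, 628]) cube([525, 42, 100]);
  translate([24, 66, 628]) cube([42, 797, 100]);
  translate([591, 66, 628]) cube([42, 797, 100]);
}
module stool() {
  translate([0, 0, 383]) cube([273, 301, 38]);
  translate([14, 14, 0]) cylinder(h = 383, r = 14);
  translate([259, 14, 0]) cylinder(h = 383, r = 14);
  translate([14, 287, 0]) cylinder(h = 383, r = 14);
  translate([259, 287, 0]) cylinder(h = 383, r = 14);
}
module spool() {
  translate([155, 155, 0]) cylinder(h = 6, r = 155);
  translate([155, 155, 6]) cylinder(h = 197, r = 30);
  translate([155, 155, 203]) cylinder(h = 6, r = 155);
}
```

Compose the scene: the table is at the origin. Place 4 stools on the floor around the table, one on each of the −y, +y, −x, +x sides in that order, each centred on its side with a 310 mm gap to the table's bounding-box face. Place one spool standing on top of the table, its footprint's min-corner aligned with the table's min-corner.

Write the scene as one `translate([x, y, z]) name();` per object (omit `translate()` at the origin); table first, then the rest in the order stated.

table();
translate([192, -611, 0]) stool();
translate([192, 1239, 0]) stool();
translate([-583, 314, 0]) stool();
translate([967, 314, 0]) stool();
translate([0, 0, 766]) spool();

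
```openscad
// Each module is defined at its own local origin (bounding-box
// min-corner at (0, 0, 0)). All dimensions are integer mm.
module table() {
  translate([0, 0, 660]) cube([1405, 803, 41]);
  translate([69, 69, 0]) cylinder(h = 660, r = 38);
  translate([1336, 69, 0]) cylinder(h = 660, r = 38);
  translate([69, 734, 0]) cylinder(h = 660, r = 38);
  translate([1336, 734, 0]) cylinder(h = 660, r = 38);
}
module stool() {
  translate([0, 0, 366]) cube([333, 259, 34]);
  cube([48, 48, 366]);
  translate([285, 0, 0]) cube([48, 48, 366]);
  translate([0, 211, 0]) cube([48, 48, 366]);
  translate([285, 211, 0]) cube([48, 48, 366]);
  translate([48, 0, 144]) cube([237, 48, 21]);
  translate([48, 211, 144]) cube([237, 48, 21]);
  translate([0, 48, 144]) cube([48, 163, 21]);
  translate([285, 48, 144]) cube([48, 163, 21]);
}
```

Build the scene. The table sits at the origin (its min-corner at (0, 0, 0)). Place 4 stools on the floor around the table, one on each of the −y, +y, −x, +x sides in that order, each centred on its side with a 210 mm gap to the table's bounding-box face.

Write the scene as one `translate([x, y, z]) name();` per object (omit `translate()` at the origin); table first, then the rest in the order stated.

table();
translate([536, -469, 0]) stool();
translate([536, 1013, 0]) stool();
translate([-543, 272, 0]) stool();
translate([1615, 272, 0]) stool();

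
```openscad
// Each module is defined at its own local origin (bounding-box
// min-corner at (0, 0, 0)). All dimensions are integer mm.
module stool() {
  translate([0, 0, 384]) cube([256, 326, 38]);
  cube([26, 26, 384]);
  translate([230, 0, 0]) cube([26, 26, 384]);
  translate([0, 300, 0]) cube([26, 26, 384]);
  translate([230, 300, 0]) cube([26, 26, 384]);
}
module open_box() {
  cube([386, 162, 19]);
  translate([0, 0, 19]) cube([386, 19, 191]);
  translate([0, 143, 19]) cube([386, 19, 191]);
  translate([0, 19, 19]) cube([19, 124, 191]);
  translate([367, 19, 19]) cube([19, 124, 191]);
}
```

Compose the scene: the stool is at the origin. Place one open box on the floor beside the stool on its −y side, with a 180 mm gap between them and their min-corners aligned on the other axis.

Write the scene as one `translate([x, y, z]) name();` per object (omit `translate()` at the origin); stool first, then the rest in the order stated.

stool();
translate([0, -342, 0]) open_box();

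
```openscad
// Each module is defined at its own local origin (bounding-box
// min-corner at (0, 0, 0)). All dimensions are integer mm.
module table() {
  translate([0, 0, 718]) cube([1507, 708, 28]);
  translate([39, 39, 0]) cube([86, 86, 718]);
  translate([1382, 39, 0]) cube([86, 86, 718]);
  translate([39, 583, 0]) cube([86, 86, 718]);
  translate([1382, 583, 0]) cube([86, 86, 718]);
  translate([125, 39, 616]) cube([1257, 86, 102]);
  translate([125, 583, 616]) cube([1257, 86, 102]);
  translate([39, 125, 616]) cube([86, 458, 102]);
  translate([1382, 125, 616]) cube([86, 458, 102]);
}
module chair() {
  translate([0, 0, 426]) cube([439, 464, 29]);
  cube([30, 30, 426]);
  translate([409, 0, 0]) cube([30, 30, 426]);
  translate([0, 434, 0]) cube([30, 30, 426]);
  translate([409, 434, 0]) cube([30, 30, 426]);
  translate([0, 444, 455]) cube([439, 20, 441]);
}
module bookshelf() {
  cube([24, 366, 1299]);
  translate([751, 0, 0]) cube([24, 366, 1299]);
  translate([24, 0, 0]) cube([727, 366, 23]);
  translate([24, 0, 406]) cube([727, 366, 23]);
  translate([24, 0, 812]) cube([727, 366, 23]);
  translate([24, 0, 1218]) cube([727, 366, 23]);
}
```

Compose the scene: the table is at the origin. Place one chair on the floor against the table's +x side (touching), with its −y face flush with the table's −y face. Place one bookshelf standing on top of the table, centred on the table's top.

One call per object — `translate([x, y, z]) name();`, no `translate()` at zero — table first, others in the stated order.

table();
translate([1507, 0, 0]) chair();
translate([366, 171, 746]) bookshelf();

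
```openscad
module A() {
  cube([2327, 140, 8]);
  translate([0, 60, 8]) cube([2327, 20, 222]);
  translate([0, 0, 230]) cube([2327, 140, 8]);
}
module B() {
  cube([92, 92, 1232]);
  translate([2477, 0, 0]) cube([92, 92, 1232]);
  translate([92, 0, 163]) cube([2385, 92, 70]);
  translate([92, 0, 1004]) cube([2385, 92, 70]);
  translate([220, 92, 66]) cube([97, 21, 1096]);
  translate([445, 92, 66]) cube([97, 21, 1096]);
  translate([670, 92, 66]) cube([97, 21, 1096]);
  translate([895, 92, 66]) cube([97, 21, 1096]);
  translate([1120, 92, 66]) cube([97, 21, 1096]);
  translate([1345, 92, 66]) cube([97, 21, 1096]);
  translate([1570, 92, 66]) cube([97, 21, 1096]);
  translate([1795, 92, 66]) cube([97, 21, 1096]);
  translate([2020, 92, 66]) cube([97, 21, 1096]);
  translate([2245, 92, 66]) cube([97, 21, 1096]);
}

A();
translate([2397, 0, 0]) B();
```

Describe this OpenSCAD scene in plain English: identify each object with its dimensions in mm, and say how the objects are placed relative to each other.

A is an I-beam lying along x, 2327 mm long. Overall section height 238 mm. Two flanges 140 mm wide (y) and 8 mm thick, one on the floor and one at the top; a web 20 mm thick runs between them, centred on the flange width.

B is a fence section. Two 92×92 mm posts, 1232 mm tall, stand on the floor with a clear span of 2385 mm between their inner faces. Two horizontal rails of 92×70 mm section span the gap between the posts with their undersides at z = 163 mm and z = 1004 mm, flush with the posts' −y face. 10 pickets, each 97 mm wide, 21 mm thick and 1096 mm tall, are fixed to the +y face of the rails with their bottoms at z = 66 mm, evenly spaced across the span with equal gaps (rounded down to the nearest mm) at the −x end and between each pair — any rounding remainder accumulates at the +x end.

The fence section is on the floor beside the I-beam on its +x side.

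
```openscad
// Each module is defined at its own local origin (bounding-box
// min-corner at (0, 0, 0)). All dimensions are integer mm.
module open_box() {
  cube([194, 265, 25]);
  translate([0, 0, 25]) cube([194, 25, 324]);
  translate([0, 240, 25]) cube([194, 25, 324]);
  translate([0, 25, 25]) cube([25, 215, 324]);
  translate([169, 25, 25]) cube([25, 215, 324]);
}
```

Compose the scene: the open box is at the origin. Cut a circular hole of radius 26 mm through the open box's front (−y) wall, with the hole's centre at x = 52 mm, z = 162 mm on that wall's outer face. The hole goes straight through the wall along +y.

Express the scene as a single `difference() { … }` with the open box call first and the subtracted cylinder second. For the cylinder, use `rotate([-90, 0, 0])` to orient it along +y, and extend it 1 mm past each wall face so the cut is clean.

difference() {
  open_box();
  translate([52, -1, 162]) rotate([-90, 0, 0]) cylinder(h = 27, r = 26);
}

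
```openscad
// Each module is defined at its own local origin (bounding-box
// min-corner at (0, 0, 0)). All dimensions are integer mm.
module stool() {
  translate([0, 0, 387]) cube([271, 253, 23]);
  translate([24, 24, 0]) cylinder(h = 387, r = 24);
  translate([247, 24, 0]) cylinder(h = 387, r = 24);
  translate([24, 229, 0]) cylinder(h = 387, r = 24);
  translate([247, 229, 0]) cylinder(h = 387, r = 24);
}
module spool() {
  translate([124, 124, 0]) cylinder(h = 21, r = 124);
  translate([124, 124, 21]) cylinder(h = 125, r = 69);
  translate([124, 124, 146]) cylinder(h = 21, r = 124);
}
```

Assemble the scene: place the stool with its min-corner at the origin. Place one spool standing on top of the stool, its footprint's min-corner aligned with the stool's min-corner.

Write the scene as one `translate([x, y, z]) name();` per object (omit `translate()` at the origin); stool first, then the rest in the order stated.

stool();
translate([0, 0, 410]) spool();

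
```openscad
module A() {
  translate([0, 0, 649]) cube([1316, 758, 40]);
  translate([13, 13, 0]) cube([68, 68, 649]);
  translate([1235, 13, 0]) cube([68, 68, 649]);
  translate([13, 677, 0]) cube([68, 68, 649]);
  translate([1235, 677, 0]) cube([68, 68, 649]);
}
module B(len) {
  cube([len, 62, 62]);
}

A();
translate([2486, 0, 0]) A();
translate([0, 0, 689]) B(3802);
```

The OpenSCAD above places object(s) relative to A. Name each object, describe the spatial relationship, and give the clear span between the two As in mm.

Second table starts at x = 2486; first ends at x = 1316; clear span = 2486 − 1316 = 1170 mm.

A is a table. B is a beam. A beam spans the tops of two tables. The clear span between the two tables is 1170 mm.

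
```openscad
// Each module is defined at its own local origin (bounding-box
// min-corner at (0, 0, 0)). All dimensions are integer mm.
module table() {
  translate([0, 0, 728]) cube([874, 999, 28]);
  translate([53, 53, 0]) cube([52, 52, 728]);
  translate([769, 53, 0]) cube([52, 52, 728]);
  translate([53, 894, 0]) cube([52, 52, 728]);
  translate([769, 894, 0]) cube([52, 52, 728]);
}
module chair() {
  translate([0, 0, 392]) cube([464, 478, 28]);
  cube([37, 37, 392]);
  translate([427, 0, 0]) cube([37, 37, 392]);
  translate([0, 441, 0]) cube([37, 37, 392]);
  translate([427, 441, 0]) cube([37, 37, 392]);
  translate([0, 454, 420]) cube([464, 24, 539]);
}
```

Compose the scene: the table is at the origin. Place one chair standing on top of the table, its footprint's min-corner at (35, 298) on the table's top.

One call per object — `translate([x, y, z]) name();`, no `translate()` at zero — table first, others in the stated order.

table();
translate([35, 298, 756]) chair();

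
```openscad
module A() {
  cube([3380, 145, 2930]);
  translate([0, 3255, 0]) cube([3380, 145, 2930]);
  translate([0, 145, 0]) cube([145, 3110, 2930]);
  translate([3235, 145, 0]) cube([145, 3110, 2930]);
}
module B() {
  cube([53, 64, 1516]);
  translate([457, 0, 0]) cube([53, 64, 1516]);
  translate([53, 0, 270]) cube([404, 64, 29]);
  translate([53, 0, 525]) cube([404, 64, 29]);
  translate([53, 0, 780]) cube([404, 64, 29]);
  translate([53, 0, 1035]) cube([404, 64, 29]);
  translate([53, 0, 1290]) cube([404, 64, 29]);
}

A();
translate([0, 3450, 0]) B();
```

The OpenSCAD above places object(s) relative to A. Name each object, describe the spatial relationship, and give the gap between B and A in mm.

The ladder's nearest face is 50 mm from the house frame's +y face.

A is a house frame. B is a ladder. The ladder is on the floor beside the house frame on its +y side. The gap between the ladder and the house frame is 50 mm.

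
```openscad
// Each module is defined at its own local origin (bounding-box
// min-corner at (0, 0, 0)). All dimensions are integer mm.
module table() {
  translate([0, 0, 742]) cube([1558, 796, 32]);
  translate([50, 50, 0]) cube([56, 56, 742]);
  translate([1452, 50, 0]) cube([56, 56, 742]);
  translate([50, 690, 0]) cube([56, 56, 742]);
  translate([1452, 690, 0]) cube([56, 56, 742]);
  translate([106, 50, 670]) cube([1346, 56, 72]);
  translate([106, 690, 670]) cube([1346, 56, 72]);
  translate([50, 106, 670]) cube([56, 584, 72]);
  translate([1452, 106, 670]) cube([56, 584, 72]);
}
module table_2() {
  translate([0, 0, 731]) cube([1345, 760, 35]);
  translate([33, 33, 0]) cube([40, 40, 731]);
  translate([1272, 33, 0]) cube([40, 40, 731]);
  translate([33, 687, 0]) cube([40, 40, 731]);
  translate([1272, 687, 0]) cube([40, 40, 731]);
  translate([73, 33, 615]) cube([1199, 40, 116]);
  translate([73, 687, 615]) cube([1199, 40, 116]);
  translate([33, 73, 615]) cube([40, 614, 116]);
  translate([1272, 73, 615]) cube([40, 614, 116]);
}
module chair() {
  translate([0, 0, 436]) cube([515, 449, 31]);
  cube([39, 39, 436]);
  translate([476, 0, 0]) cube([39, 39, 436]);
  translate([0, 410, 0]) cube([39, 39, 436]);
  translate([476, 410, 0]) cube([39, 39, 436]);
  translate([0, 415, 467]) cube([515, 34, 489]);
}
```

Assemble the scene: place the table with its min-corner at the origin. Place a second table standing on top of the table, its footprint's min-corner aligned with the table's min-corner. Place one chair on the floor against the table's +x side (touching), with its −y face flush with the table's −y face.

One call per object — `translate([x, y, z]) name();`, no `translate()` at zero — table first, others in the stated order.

table();
translate([0, 0, 774]) table_2();
translate([1558, 0, 0]) chair();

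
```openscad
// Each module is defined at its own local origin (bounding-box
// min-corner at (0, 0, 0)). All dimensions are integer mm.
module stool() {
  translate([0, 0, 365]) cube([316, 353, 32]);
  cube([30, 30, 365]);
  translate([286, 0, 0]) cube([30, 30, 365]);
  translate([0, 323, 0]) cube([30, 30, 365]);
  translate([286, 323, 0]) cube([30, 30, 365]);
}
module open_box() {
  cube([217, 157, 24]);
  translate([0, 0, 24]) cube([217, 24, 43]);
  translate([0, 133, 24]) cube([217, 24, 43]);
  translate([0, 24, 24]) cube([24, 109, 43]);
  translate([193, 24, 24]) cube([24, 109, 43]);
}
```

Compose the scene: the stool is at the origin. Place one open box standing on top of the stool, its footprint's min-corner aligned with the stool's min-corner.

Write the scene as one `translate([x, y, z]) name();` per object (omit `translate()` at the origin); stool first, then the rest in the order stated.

stool();
translate([0, 0, 397]) open_box();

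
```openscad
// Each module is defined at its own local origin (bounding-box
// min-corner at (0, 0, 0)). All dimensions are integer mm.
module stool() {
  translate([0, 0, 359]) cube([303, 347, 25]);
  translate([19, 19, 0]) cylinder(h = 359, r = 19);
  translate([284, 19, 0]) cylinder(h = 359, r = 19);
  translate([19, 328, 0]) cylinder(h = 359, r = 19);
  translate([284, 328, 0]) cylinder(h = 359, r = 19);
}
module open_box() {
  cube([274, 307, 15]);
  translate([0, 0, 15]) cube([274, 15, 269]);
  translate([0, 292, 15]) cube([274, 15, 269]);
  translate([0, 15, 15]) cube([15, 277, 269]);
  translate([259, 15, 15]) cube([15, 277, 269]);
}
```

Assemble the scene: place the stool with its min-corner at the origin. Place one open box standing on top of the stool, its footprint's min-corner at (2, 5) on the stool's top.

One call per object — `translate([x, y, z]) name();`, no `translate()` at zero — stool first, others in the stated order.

stool();
translate([2, 5, 384]) open_box();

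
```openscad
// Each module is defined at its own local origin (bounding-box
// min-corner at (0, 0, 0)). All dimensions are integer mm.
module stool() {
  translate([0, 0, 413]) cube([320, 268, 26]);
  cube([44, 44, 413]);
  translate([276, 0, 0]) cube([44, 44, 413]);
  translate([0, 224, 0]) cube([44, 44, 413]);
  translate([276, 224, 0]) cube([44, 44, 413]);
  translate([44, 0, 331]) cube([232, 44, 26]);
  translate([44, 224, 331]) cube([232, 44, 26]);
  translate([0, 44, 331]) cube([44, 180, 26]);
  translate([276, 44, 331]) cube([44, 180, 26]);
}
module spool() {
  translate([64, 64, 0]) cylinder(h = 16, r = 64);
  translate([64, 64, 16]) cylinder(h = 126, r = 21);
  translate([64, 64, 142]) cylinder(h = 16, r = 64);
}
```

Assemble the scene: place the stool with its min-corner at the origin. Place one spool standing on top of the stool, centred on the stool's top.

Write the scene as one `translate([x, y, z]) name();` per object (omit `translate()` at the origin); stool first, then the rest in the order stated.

stool();
translate([96, 70, 439]) spool();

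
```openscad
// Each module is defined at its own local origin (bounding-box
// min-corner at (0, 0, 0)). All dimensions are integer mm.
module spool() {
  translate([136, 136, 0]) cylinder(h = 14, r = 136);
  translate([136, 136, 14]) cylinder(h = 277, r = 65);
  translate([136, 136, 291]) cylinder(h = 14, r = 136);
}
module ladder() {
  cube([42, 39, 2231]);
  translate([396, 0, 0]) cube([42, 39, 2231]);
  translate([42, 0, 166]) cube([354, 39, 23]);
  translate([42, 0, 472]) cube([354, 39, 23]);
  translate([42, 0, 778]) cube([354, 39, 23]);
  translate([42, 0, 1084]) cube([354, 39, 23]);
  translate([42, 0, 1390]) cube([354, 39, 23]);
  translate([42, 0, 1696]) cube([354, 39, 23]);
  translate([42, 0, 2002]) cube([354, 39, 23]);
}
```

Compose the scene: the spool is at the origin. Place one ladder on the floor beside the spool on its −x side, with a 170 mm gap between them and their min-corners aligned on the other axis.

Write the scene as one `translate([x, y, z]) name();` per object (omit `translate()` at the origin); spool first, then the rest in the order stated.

spool();
translate([-608, 0, 0]) ladder();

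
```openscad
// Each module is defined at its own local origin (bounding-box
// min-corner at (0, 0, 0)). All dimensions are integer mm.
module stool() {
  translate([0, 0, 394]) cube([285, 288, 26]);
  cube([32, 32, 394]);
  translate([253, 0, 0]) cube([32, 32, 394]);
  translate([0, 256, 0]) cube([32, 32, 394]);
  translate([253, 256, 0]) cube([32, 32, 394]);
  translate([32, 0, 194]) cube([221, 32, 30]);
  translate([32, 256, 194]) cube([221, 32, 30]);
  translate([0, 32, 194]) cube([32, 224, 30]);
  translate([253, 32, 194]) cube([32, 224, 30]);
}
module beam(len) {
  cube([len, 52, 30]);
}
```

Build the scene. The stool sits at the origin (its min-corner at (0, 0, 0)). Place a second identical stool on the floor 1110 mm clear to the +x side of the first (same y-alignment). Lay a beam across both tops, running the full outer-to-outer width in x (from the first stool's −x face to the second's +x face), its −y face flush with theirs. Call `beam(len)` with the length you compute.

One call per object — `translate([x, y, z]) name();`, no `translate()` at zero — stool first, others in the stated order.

stool();
translate([1395, 0, 0]) stool();
translate([0, 0, 420]) beam(1680);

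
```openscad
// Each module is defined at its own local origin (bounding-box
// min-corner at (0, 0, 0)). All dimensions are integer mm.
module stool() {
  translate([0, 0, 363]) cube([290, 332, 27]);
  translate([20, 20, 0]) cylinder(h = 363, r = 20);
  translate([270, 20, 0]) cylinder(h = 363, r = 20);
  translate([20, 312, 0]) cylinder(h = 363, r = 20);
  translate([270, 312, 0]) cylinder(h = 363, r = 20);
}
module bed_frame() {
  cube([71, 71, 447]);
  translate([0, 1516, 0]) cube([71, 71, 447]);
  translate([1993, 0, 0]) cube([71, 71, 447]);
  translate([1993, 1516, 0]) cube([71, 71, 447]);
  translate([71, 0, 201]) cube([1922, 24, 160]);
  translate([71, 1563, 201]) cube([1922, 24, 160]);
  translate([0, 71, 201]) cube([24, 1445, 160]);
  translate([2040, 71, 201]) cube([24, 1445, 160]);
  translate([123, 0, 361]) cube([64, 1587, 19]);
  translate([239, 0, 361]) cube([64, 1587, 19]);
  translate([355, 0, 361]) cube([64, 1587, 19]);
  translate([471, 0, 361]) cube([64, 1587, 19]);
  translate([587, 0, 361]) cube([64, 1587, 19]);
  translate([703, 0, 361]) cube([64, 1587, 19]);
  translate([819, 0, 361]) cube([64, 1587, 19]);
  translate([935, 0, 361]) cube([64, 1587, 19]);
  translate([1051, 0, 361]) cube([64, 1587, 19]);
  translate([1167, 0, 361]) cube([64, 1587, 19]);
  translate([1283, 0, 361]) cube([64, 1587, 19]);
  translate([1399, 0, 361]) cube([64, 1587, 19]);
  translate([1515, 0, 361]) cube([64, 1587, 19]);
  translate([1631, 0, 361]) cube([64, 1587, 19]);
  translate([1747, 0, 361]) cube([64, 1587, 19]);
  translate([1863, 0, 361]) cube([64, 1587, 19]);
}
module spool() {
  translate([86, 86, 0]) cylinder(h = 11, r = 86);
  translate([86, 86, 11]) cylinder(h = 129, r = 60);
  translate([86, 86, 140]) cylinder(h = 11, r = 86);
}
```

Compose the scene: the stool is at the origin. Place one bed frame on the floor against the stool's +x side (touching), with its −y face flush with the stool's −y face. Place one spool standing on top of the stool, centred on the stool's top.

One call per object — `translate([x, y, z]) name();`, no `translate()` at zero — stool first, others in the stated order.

stool();
translate([290, 0, 0]) bed_frame();
translate([59, 80, 390]) spool();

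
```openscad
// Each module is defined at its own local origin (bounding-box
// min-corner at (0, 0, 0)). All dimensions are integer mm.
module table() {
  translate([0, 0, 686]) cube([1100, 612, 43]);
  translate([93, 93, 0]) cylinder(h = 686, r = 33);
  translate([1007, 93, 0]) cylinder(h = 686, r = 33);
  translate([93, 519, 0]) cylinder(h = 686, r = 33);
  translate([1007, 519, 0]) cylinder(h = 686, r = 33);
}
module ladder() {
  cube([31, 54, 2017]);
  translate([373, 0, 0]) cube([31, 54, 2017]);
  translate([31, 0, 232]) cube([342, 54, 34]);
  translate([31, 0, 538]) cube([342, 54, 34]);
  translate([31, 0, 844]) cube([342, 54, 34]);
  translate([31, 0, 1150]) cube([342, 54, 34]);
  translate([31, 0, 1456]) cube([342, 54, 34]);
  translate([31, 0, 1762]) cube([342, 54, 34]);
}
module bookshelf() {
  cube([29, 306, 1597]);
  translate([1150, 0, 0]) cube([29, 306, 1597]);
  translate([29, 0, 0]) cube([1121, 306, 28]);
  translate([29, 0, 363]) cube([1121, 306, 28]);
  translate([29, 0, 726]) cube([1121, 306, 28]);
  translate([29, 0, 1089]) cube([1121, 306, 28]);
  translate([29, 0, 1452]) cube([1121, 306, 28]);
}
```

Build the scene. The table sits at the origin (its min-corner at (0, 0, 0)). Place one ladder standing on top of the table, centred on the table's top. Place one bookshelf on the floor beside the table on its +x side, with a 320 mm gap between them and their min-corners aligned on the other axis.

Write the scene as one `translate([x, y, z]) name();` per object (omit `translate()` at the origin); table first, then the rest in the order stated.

table();
translate([348, 279, 729]) ladder();
translate([1420, 0, 0]) bookshelf();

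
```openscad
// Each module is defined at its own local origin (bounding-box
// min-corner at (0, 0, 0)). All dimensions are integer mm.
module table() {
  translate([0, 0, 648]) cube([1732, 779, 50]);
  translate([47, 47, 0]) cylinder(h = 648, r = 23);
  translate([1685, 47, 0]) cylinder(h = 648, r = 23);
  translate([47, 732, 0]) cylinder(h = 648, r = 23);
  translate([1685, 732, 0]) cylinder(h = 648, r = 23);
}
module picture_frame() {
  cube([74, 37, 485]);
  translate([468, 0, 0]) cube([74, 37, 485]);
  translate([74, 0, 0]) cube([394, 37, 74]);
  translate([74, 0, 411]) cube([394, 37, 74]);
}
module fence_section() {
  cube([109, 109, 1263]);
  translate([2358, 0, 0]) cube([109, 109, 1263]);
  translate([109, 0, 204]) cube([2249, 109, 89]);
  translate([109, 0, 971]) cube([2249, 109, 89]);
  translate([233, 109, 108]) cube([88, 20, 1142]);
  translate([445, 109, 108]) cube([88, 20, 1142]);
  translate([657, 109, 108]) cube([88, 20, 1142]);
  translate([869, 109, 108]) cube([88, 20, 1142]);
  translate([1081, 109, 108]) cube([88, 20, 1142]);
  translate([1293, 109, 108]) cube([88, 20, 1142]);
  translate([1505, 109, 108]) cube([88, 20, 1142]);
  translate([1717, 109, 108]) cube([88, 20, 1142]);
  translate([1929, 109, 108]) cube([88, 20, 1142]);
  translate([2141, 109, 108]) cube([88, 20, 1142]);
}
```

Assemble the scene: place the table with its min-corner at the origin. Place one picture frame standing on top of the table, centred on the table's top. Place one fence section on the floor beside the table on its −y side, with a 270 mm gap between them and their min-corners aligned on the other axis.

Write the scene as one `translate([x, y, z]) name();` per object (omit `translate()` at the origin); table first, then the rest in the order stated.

table();
translate([595, 371, 698]) picture_frame();
translate([0, -399, 0]) fence_section();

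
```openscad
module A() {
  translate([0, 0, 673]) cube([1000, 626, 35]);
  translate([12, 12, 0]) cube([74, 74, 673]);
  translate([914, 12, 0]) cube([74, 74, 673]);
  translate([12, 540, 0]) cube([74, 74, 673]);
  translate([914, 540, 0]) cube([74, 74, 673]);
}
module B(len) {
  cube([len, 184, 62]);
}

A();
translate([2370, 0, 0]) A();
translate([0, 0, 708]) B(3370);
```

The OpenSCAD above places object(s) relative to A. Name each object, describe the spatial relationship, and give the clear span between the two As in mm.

A is a table. B is a beam. A beam spans the tops of two tables. The clear span between the two tables is 1370 mm.

Second table starts at x = 2370; first ends at x = 1000; clear span = 2370 − 1000 = 1370 mm.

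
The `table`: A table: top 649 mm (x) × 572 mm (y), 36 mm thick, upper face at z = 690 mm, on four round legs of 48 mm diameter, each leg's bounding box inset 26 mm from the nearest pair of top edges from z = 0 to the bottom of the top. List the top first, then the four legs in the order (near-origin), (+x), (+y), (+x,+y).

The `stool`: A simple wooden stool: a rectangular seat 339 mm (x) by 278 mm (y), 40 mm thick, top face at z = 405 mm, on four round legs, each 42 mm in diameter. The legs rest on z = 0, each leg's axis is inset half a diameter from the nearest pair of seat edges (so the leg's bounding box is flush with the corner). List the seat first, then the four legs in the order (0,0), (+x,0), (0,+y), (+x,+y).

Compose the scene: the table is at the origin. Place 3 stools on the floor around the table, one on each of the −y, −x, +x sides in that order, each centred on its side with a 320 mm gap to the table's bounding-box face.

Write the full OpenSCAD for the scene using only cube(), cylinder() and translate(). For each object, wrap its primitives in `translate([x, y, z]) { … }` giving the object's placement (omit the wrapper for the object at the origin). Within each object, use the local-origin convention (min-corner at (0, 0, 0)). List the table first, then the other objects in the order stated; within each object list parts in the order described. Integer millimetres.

translate([0, 0, 654]) cube([649, 572, 36]);
translate([50, 50, 0]) cylinder(h = 654, r = 24);
translate([599, 50, 0]) cylinder(h = 654, r = 24);
translate([50, 522, 0]) cylinder(h = 654, r = 24);
translate([599, 522, 0]) cylinder(h = 654, r = 24);
translate([155, -598, 0]) {
  translate([0, 0, 365]) cube([339, 278, 40]);
  translate([21, 21, 0]) cylinder(h = 365, r = 21);
  translate([318, 21, 0]) cylinder(h = 365, r = 21);
  translate([21, 257, 0]) cylinder(h = 365, r = 21);
  translate([318, 257, 0]) cylinder(h = 365, r = 21);
}
translate([-659, 147, 0]) {
  translate([0, 0, 365]) cube([339, 278, 40]);
  translate([21, 21, 0]) cylinder(h = 365, r = 21);
  translate([318, 21, 0]) cylinder(h = 365, r = 21);
  translate([21, 257, 0]) cylinder(h = 365, r = 21);
  translate([318, 257, 0]) cylinder(h = 365, r = 21);
}
translate([969, 147, 0]) {
  translate([0, 0, 365]) cube([339, 278, 40]);
  translate([21, 21, 0]) cylinder(h = 365, r = 21);
  translate([318, 21, 0]) cylinder(h = 365, r = 21);
  translate([21, 257, 0]) cylinder(h = 365, r = 21);
  translate([318, 257, 0]) cylinder(h = 365, r = 21);
}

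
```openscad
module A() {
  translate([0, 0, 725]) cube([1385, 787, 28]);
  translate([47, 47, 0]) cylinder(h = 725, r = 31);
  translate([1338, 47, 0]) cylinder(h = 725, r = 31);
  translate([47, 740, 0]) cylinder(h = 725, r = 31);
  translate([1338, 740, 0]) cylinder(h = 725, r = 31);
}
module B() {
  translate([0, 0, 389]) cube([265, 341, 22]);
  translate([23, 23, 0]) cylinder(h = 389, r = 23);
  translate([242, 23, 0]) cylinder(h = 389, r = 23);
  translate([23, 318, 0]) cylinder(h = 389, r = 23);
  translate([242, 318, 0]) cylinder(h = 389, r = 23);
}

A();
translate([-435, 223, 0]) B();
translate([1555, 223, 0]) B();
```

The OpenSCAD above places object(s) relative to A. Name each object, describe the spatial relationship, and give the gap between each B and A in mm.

A is a table. B is a stool. Two stools sit around the table at the −x, +x sides. The gap between each stool and the table is 170 mm.

Each stool's nearest face is 170 mm from the table's bounding box.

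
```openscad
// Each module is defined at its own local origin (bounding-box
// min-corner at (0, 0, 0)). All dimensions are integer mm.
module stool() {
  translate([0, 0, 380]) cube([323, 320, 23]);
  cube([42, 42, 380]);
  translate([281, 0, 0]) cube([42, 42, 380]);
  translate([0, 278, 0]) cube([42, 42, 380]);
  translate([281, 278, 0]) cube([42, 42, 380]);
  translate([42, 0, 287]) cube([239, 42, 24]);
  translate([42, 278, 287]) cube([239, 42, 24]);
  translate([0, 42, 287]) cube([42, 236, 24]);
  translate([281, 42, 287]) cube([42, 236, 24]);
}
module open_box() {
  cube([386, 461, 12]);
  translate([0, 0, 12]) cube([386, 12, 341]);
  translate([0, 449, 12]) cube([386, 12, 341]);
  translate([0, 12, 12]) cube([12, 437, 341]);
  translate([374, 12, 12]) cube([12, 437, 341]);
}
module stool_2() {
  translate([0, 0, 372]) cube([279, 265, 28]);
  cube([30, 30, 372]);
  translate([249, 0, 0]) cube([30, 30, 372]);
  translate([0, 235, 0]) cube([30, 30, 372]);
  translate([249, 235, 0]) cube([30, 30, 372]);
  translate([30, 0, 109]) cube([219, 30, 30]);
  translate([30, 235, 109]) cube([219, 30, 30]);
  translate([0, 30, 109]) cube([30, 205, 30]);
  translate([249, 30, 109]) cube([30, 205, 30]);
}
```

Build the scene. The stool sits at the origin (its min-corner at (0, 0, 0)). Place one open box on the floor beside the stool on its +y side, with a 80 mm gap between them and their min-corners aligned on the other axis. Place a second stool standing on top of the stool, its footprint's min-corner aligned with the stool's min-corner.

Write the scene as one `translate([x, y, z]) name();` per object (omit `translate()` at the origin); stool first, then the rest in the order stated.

stool();
translate([0, 400, 0]) open_box();
translate([0, 0, 403]) stool_2();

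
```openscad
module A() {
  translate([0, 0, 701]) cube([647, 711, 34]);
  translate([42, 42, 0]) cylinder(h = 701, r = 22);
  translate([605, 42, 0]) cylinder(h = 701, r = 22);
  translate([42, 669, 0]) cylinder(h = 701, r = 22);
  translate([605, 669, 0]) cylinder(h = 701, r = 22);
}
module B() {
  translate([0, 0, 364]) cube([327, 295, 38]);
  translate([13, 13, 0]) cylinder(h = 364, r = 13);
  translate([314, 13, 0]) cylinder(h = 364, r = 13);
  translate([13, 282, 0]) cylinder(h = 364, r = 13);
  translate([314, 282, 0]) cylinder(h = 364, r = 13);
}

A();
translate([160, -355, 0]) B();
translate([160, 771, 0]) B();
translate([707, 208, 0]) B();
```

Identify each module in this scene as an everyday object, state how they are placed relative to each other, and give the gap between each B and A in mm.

A is a table. B is a stool. Three stools sit around the table at the −y, +y, +x sides. The gap between each stool and the table is 60 mm.

Each stool's nearest face is 60 mm from the table's bounding box.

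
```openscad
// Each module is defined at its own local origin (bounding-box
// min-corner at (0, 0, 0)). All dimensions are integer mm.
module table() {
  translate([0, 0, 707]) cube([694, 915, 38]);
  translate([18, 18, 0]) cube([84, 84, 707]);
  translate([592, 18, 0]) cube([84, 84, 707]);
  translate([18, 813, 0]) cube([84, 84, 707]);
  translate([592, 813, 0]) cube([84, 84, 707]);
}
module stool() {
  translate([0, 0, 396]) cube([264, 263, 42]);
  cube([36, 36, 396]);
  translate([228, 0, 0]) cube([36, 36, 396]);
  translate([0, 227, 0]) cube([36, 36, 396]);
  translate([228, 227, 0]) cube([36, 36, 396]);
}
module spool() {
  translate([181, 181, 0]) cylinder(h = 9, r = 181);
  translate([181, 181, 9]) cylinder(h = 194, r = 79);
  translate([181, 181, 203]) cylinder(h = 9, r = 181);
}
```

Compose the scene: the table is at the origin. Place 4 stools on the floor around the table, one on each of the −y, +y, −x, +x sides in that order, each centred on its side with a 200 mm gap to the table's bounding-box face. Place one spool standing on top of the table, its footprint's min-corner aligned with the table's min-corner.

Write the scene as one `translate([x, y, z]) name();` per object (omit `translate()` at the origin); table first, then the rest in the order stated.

table();
translate([215, -463, 0]) stool();
translate([215, 1115, 0]) stool();
translate([-464, 326, 0]) stool();
translate([894, 326, 0]) stool();
translate([0, 0, 745]) spool();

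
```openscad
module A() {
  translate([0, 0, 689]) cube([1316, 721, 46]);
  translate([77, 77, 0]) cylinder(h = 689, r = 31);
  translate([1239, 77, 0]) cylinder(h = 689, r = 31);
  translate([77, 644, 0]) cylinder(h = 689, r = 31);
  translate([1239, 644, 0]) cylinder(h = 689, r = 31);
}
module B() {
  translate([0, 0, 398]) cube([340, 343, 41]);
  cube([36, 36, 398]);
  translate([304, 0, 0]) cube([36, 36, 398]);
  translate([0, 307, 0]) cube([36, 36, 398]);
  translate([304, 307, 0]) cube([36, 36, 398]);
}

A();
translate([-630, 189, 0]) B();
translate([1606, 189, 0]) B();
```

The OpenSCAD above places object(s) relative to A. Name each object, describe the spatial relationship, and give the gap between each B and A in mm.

Each stool's nearest face is 290 mm from the table's bounding box.

A is a table. B is a stool. Two stools sit around the table at the −x, +x sides. The gap between each stool and the table is 290 mm.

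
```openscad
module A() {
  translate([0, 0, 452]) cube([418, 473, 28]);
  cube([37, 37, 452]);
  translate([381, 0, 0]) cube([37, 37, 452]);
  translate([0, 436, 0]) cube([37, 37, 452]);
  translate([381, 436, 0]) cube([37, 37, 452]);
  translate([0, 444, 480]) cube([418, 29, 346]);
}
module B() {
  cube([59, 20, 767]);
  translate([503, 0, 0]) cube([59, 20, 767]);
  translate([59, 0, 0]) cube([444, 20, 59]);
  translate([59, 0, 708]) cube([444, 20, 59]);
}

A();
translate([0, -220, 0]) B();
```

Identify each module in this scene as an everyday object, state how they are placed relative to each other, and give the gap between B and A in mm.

A is a chair. B is a picture frame. The picture frame is on the floor beside the chair on its −y side. The gap between the picture frame and the chair is 200 mm.

The picture frame's nearest face is 200 mm from the chair's −y face.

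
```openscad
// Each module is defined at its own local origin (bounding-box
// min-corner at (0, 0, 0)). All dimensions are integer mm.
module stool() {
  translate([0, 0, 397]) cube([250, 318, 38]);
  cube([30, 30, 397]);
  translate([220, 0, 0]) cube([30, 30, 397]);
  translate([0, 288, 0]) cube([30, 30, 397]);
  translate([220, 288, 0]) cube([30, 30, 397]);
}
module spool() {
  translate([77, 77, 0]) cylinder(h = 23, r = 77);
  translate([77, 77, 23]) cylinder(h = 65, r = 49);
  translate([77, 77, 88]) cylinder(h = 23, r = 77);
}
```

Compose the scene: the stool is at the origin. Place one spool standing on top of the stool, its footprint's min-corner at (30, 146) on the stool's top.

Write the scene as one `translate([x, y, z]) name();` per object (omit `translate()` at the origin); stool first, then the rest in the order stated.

stool();
translate([30, 146, 435]) spool();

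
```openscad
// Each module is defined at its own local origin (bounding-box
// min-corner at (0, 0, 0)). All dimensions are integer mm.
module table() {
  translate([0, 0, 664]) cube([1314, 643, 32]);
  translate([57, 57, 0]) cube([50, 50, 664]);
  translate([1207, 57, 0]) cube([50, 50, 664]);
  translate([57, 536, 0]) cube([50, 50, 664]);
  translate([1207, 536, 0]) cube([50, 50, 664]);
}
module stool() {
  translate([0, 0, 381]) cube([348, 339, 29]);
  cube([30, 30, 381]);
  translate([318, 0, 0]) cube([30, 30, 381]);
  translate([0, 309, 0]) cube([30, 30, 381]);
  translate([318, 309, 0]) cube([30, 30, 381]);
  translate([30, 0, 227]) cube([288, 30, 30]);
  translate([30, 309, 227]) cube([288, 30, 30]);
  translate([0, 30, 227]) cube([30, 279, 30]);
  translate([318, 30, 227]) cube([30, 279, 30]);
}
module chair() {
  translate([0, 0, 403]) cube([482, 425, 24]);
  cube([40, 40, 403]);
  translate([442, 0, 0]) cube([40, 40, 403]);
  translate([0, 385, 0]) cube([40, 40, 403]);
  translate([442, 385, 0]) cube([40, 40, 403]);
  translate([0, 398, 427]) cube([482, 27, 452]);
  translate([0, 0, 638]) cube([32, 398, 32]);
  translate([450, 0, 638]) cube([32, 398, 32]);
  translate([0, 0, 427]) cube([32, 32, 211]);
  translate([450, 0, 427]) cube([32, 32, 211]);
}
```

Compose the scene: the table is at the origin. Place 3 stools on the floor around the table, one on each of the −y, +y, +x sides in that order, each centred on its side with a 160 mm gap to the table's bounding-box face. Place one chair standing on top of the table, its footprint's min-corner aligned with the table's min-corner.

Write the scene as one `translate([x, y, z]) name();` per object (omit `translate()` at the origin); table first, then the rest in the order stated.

table();
translate([483, -499, 0]) stool();
translate([483, 803, 0]) stool();
translate([1474, 152, 0]) stool();
translate([0, 0, 696]) chair();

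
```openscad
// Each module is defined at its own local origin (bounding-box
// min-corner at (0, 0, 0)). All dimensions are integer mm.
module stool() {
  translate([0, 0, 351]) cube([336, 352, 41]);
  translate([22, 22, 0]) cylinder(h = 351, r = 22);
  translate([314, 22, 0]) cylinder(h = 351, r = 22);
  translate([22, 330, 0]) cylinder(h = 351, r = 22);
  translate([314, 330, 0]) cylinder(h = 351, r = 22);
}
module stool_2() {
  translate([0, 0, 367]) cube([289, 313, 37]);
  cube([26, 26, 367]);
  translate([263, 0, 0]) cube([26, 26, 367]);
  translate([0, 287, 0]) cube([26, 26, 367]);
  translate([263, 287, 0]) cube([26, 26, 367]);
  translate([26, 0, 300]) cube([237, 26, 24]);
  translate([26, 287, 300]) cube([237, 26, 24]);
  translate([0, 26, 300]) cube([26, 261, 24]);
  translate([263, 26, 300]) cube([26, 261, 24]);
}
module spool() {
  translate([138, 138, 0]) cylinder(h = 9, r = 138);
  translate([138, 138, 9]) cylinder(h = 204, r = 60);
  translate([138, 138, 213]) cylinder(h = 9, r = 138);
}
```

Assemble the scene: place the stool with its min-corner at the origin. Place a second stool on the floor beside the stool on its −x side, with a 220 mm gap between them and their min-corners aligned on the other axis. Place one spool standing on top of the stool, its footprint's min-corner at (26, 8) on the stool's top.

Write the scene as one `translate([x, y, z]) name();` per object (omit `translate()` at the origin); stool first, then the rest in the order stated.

stool();
translate([-509, 0, 0]) stool_2();
translate([26, 8, 392]) spool();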